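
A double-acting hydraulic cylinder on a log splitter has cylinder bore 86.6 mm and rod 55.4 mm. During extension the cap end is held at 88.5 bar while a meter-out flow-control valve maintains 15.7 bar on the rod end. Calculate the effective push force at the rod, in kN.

F ≈ 46.7 kN

Cap-side area A_cap = π/4 × (86.6 mm)² = 5890 mm^2
Rod-side annular area A_ann = π/4 × (86.6² − 55.4²) = 3480 mm^2
Net thrust = P_cap·A_cap − P_rod·A_ann = 52.13 kN − 5.463 kN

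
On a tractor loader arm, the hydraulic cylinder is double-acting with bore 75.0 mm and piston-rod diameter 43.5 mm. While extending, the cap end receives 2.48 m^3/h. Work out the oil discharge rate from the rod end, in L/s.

Cap-side area A_cap = π/4 × (75.0 mm)² = 4418 mm^2
Rod-side annular area A_ann = π/4 × (75.0² − 43.5²) = 2932 mm^2
Piston speed v = Q_in/A_cap; rod-end outflow Q_out = v × A_ann = Q_in × A_ann/A_cap.

Q_out ≈ 0.457 L/s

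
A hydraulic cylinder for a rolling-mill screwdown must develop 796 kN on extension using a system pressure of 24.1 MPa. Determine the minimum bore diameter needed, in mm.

Extension force acts on the full piston face: F = P × (π/4)D².
D = √(4F / (πP)) = √(4 × 796 kN / (π × 24.1 MPa))

D ≈ 205 mm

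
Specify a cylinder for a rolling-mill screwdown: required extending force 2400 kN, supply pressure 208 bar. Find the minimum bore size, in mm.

Extension force acts on the full piston face: F = P × (π/4)D².
D = √(4F / (πP)) = √(4 × 2400 kN / (π × 208 bar))

D ≈ 383 mm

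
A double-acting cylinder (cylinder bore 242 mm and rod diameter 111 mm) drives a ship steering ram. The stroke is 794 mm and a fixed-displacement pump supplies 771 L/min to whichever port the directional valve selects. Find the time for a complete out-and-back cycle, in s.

t ≈ 5.09 s

Cap-side area A_cap = π/4 × (242 mm)² = 46000 mm^2
Rod-side annular area A_ann = π/4 × (242² − 111²) = 36320 mm^2
t_ext = A_cap·L/Q = 2.842 s
t_ret = A_ann·L/Q = 2.244 s
t_cycle = t_ext + t_ret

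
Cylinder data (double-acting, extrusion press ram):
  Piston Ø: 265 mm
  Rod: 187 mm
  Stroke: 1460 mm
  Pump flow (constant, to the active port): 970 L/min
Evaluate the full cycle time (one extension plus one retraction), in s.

t ≈ 7.48 s

Cap-side area A_cap = π/4 × (265 mm)² = 55150 mm^2
Rod-side annular area A_ann = π/4 × (265² − 187²) = 27690 mm^2
t_ext = A_cap·L/Q = 4.981 s
t_ret = A_ann·L/Q = 2.501 s
t_cycle = t_ext + t_ret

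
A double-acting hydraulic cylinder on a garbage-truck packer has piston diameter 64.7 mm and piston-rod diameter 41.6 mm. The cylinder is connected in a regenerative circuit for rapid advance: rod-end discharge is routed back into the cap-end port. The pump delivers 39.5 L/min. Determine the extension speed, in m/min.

v ≈ 29.1 m/min

In regeneration the rod-end outflow joins the pump flow into the cap end, so the net volume the pump must supply per unit advance equals the rod cross-section area.
Rod cross-section A_rod = π/4 × (41.6 mm)² = 1359 mm^2
v = Q_pump / A_rod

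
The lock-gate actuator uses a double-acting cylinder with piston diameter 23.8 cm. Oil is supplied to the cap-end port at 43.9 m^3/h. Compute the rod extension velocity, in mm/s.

v ≈ 274 mm/s

Cap-side area A_cap = π/4 × (23.8 cm)² = 444.9 cm^2
v = Q / A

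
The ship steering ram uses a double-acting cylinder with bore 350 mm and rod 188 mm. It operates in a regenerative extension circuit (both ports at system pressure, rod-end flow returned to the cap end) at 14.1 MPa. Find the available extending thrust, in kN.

F ≈ 391 kN

With equal pressure on both faces, forces on the annular region cancel; the net push is pressure × rod cross-section.
Rod cross-section A_rod = π/4 × (188 mm)² = 27760 mm^2
F = P × A_rod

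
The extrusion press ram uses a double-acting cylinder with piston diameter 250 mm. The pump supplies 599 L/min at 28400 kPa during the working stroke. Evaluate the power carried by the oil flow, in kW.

Hydraulic power = P × Q

W ≈ 284 kW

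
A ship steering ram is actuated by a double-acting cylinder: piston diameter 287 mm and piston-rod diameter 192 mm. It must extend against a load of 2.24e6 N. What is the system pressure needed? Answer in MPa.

P ≈ 34.6 MPa

Cap-side area A_cap = π/4 × (287 mm)² = 64690 mm^2
P = F / A = 2.24e6 N / A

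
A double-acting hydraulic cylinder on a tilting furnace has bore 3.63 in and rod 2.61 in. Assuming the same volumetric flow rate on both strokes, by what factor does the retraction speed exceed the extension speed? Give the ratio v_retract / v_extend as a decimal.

v_ret/v_ext ≈ 2.07

Cap-side area A_cap = π/4 × (3.63 in)² = 10.35 in^2
Rod-side annular area A_ann = π/4 × (3.63² − 2.61²) = 4.999 in^2
For equal Q, v ∝ 1/A, so v_ret/v_ext = A_cap/A_ann.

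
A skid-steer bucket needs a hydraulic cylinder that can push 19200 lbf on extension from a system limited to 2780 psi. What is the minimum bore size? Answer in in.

Extension force acts on the full piston face: F = P × (π/4)D².
D = √(4F / (πP)) = √(4 × 19200 lbf / (π × 2780 psi))

D ≈ 2.97 in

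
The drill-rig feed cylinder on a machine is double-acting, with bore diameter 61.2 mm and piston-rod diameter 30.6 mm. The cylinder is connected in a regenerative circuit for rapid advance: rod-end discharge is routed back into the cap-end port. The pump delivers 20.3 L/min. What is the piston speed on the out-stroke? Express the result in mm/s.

In regeneration the rod-end outflow joins the pump flow into the cap end, so the net volume the pump must supply per unit advance equals the rod cross-section area.
Rod cross-section A_rod = π/4 × (30.6 mm)² = 735.4 mm^2
v = Q_pump / A_rod

v ≈ 460 mm/s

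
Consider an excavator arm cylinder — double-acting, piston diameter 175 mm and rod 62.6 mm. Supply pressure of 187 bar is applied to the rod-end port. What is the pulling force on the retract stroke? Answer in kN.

Rod-side annular area A_ann = π/4 × (175² − 62.6²) = 20980 mm^2
On retraction the pressure acts on the annular area (bore minus rod).
F = P × A_ann

F ≈ 392 kN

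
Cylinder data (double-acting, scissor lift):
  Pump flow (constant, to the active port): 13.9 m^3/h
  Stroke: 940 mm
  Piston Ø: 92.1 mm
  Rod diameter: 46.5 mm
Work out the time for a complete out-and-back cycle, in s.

t ≈ 2.83 s

Cap-side area A_cap = π/4 × (92.1 mm)² = 6662 mm^2
Rod-side annular area A_ann = π/4 × (92.1² − 46.5²) = 4964 mm^2
t_ext = A_cap·L/Q = 1.622 s
t_ret = A_ann·L/Q = 1.208 s
t_cycle = t_ext + t_ret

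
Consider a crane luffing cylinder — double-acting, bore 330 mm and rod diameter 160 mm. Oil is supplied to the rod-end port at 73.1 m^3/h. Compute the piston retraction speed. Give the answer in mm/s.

Rod-side annular area A_ann = π/4 × (330² − 160²) = 65420 mm^2
Flow into the rod-end port fills the annular volume.
v = Q / A

v ≈ 310 mm/s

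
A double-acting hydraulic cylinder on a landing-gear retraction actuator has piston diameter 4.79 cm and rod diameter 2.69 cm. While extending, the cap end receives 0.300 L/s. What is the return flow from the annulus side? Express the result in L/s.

Q_out ≈ 0.205 L/s

Cap-side area A_cap = π/4 × (4.79 cm)² = 18.02 cm^2
Rod-side annular area A_ann = π/4 × (4.79² − 2.69²) = 12.34 cm^2
Piston speed v = Q_in/A_cap; rod-end outflow Q_out = v × A_ann = Q_in × A_ann/A_cap.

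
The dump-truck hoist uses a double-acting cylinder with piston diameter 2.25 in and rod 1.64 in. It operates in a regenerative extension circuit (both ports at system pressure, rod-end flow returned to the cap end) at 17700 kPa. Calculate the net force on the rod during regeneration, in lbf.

F ≈ 5420 lbf

With equal pressure on both faces, forces on the annular region cancel; the net push is pressure × rod cross-section.
Rod cross-section A_rod = π/4 × (1.64 in)² = 2.112 in^2
F = P × A_rod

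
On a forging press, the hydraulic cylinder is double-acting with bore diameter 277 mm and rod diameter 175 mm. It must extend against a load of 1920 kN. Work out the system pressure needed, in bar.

Cap-side area A_cap = π/4 × (277 mm)² = 60260 mm^2
P = F / A = 1920 kN / A

P ≈ 319 bar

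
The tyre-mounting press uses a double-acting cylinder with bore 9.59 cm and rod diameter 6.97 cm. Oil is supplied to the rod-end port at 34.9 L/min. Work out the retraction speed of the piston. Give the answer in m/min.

Rod-side annular area A_ann = π/4 × (9.59² − 6.97²) = 34.08 cm^2
Flow into the rod-end port fills the annular volume.
v = Q / A

v ≈ 10.2 m/min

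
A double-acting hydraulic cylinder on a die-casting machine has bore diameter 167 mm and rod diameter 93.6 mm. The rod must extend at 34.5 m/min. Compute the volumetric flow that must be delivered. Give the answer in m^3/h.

Cap-side area A_cap = π/4 × (167 mm)² = 21900 mm^2
Q = A × v

Q ≈ 45.3 m^3/h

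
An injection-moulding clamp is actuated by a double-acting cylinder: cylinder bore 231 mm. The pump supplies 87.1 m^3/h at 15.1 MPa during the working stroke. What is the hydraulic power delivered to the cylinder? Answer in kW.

W ≈ 365 kW

Hydraulic power = P × Q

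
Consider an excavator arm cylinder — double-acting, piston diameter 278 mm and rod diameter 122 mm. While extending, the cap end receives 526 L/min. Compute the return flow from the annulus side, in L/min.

Cap-side area A_cap = π/4 × (278 mm)² = 60700 mm^2
Rod-side annular area A_ann = π/4 × (278² − 122²) = 49010 mm^2
Piston speed v = Q_in/A_cap; rod-end outflow Q_out = v × A_ann = Q_in × A_ann/A_cap.

Q_out ≈ 425 L/min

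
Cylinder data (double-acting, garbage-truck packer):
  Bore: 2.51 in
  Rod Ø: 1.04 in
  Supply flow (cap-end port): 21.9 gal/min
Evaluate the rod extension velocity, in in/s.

Cap-side area A_cap = π/4 × (2.51 in)² = 4.948 in^2
v = Q / A

v ≈ 17.0 in/s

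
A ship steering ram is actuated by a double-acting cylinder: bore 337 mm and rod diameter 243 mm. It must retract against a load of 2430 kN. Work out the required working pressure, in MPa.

P ≈ 56.7 MPa

Rod-side annular area A_ann = π/4 × (337² − 243²) = 42820 mm^2
Retraction: pressure acts on the annular area.
P = F / A = 2430 kN / A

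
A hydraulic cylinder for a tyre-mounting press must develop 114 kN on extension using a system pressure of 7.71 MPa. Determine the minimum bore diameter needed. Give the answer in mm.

D ≈ 137 mm

Extension force acts on the full piston face: F = P × (π/4)D².
D = √(4F / (πP)) = √(4 × 114 kN / (π × 7.71 MPa))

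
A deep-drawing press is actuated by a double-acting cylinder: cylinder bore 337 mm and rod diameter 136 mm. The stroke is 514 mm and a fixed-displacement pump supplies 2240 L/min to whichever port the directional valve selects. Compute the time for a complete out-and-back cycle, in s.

t ≈ 2.26 s

Cap-side area A_cap = π/4 × (337 mm)² = 89200 mm^2
Rod-side annular area A_ann = π/4 × (337² − 136²) = 74670 mm^2
t_ext = A_cap·L/Q = 1.228 s
t_ret = A_ann·L/Q = 1.028 s
t_cycle = t_ext + t_ret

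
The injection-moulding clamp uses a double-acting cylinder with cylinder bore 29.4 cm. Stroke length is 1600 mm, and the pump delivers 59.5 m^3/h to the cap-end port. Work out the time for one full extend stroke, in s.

Cap-side area A_cap = π/4 × (29.4 cm)² = 678.9 cm^2
Swept volume V = A × L; t = V / Q = A·L / Q

t ≈ 6.57 s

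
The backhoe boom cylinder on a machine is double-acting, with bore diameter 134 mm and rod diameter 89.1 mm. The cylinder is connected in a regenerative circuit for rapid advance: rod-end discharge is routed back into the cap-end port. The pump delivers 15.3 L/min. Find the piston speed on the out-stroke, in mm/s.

v ≈ 40.9 mm/s

In regeneration the rod-end outflow joins the pump flow into the cap end, so the net volume the pump must supply per unit advance equals the rod cross-section area.
Rod cross-section A_rod = π/4 × (89.1 mm)² = 6235 mm^2
v = Q_pump / A_rod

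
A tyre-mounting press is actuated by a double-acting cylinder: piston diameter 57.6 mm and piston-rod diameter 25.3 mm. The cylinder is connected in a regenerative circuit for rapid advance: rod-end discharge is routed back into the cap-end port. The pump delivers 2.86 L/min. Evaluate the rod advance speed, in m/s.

In regeneration the rod-end outflow joins the pump flow into the cap end, so the net volume the pump must supply per unit advance equals the rod cross-section area.
Rod cross-section A_rod = π/4 × (25.3 mm)² = 502.7 mm^2
v = Q_pump / A_rod

v ≈ 0.0948 m/s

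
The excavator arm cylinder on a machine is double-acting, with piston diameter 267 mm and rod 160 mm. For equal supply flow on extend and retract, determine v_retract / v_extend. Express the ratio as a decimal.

v_ret/v_ext ≈ 1.56

Cap-side area A_cap = π/4 × (267 mm)² = 55990 mm^2
Rod-side annular area A_ann = π/4 × (267² − 160²) = 35880 mm^2
For equal Q, v ∝ 1/A, so v_ret/v_ext = A_cap/A_ann.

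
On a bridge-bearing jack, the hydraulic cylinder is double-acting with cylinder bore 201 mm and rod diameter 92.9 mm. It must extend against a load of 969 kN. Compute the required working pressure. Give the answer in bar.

P ≈ 305 bar

Cap-side area A_cap = π/4 × (201 mm)² = 31730 mm^2
P = F / A = 969 kN / A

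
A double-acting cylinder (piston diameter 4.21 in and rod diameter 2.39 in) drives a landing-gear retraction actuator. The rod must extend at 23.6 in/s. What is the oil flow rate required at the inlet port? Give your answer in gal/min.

Q ≈ 85.3 gal/min

Cap-side area A_cap = π/4 × (4.21 in)² = 13.92 in^2
Q = A × v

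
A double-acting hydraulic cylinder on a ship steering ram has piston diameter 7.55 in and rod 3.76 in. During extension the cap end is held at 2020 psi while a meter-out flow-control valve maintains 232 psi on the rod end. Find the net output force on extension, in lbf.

Cap-side area A_cap = π/4 × (7.55 in)² = 44.77 in^2
Rod-side annular area A_ann = π/4 × (7.55² − 3.76²) = 33.67 in^2
Net thrust = P_cap·A_cap − P_rod·A_ann = 90430 lbf − 7811 lbf

F ≈ 82600 lbf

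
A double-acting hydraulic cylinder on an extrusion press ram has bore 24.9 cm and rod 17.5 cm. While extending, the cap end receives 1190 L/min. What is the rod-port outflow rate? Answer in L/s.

Cap-side area A_cap = π/4 × (24.9 cm)² = 487.0 cm^2
Rod-side annular area A_ann = π/4 × (24.9² − 17.5²) = 246.4 cm^2
Piston speed v = Q_in/A_cap; rod-end outflow Q_out = v × A_ann = Q_in × A_ann/A_cap.

Q_out ≈ 10.0 L/s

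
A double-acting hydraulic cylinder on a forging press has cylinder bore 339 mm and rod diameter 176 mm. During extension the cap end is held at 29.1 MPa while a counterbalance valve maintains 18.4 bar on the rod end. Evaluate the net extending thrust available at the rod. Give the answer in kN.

F ≈ 2510 kN

Cap-side area A_cap = π/4 × (339 mm)² = 90260 mm^2
Rod-side annular area A_ann = π/4 × (339² − 176²) = 65930 mm^2
Net thrust = P_cap·A_cap − P_rod·A_ann = 2627 kN − 121.3 kN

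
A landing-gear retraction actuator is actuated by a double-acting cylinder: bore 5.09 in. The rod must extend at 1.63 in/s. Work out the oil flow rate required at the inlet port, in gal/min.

Cap-side area A_cap = π/4 × (5.09 in)² = 20.35 in^2
Q = A × v

Q ≈ 8.61 gal/min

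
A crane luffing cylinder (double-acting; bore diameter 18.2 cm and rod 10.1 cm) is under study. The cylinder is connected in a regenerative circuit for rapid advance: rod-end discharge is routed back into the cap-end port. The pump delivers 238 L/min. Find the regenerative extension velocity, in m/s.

v ≈ 0.495 m/s

In regeneration the rod-end outflow joins the pump flow into the cap end, so the net volume the pump must supply per unit advance equals the rod cross-section area.
Rod cross-section A_rod = π/4 × (10.1 cm)² = 80.12 cm^2
v = Q_pump / A_rod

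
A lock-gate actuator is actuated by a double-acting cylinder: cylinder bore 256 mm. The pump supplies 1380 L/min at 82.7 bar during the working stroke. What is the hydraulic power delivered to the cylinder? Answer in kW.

W ≈ 190 kW

Hydraulic power = P × Q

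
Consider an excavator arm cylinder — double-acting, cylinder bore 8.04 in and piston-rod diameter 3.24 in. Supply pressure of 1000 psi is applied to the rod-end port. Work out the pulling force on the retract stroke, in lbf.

F ≈ 42500 lbf

Rod-side annular area A_ann = π/4 × (8.04² − 3.24²) = 42.52 in^2
On retraction the pressure acts on the annular area (bore minus rod).
F = P × A_ann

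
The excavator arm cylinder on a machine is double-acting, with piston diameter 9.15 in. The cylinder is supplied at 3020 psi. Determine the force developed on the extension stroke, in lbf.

F ≈ 1.99e5 lbf

Cap-side area A_cap = π/4 × (9.15 in)² = 65.76 in^2
F = P × A_cap = 3020 psi × A_cap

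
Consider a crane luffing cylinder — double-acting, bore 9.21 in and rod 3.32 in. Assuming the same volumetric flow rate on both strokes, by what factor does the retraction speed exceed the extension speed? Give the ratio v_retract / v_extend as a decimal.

Cap-side area A_cap = π/4 × (9.21 in)² = 66.62 in^2
Rod-side annular area A_ann = π/4 × (9.21² − 3.32²) = 57.96 in^2
For equal Q, v ∝ 1/A, so v_ret/v_ext = A_cap/A_ann.

v_ret/v_ext ≈ 1.15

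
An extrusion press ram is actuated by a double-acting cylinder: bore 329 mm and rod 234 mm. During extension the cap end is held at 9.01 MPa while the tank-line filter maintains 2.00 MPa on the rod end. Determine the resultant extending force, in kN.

F ≈ 682 kN

Cap-side area A_cap = π/4 × (329 mm)² = 85010 mm^2
Rod-side annular area A_ann = π/4 × (329² − 234²) = 42010 mm^2
Net thrust = P_cap·A_cap − P_rod·A_ann = 766.0 kN − 84.01 kN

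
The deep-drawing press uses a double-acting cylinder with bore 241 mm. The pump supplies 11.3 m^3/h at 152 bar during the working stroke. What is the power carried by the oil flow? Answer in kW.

W ≈ 47.7 kW

Hydraulic power = P × Q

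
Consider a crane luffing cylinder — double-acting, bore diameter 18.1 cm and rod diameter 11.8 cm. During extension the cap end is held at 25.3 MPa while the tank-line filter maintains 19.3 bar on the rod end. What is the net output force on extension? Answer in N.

Cap-side area A_cap = π/4 × (18.1 cm)² = 257.3 cm^2
Rod-side annular area A_ann = π/4 × (18.1² − 11.8²) = 147.9 cm^2
Net thrust = P_cap·A_cap − P_rod·A_ann = 6.510e5 N − 28550 N

F ≈ 6.22e5 N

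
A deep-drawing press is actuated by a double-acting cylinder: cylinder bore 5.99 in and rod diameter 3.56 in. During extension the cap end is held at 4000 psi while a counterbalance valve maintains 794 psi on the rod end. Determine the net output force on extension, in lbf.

Cap-side area A_cap = π/4 × (5.99 in)² = 28.18 in^2
Rod-side annular area A_ann = π/4 × (5.99² − 3.56²) = 18.23 in^2
Net thrust = P_cap·A_cap − P_rod·A_ann = 1.127e5 lbf − 14470 lbf

F ≈ 98200 lbf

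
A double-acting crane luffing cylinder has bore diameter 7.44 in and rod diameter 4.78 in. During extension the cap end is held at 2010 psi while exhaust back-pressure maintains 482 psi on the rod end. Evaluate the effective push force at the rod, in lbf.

Cap-side area A_cap = π/4 × (7.44 in)² = 43.47 in^2
Rod-side annular area A_ann = π/4 × (7.44² − 4.78²) = 25.53 in^2
Net thrust = P_cap·A_cap − P_rod·A_ann = 87380 lbf − 12310 lbf

F ≈ 75100 lbf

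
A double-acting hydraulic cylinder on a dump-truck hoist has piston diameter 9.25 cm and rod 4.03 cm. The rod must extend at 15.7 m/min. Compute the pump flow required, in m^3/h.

Cap-side area A_cap = π/4 × (9.25 cm)² = 67.20 cm^2
Q = A × v

Q ≈ 6.33 m^3/h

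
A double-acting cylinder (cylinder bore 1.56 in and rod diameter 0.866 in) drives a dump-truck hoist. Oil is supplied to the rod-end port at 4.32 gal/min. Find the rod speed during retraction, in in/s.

v ≈ 12.6 in/s

Rod-side annular area A_ann = π/4 × (1.56² − 0.866²) = 1.322 in^2
Flow into the rod-end port fills the annular volume.
v = Q / A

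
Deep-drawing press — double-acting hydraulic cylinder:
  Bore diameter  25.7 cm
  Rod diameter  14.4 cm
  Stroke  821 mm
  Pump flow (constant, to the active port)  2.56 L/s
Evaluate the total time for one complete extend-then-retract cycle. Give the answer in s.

t ≈ 28.0 s

Cap-side area A_cap = π/4 × (25.7 cm)² = 518.7 cm^2
Rod-side annular area A_ann = π/4 × (25.7² − 14.4²) = 355.9 cm^2
t_ext = A_cap·L/Q = 16.64 s
t_ret = A_ann·L/Q = 11.41 s
t_cycle = t_ext + t_ret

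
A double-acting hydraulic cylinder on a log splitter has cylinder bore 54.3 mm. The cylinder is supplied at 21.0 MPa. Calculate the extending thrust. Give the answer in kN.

Cap-side area A_cap = π/4 × (54.3 mm)² = 2316 mm^2
F = P × A_cap = 21.0 MPa × A_cap

F ≈ 48.6 kN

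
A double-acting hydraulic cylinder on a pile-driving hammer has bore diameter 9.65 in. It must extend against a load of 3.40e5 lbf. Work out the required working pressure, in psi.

Cap-side area A_cap = π/4 × (9.65 in)² = 73.14 in^2
P = F / A = 3.40e5 lbf / A

P ≈ 4650 psi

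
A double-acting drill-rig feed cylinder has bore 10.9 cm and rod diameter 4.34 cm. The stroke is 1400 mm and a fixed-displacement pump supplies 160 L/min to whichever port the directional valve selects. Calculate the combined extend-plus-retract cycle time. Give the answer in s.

t ≈ 9.02 s

Cap-side area A_cap = π/4 × (10.9 cm)² = 93.31 cm^2
Rod-side annular area A_ann = π/4 × (10.9² − 4.34²) = 78.52 cm^2
t_ext = A_cap·L/Q = 4.899 s
t_ret = A_ann·L/Q = 4.122 s
t_cycle = t_ext + t_ret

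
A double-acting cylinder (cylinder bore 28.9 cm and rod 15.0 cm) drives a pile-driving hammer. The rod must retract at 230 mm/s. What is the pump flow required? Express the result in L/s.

Rod-side annular area A_ann = π/4 × (28.9² − 15.0²) = 479.3 cm^2
Q = A × v

Q ≈ 11.0 L/s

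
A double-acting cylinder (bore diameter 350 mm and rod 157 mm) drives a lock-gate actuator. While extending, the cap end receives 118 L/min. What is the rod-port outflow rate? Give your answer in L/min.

Q_out ≈ 94.3 L/min

Cap-side area A_cap = π/4 × (350 mm)² = 96210 mm^2
Rod-side annular area A_ann = π/4 × (350² − 157²) = 76850 mm^2
Piston speed v = Q_in/A_cap; rod-end outflow Q_out = v × A_ann = Q_in × A_ann/A_cap.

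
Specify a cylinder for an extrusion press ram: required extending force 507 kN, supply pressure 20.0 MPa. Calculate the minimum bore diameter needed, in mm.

D ≈ 180 mm

Extension force acts on the full piston face: F = P × (π/4)D².
D = √(4F / (πP)) = √(4 × 507 kN / (π × 20.0 MPa))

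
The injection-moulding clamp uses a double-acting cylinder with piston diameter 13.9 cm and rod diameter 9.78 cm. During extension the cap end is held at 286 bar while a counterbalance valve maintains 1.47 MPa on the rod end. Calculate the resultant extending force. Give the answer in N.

Cap-side area A_cap = π/4 × (13.9 cm)² = 151.7 cm^2
Rod-side annular area A_ann = π/4 × (13.9² − 9.78²) = 76.62 cm^2
Net thrust = P_cap·A_cap − P_rod·A_ann = 4.340e5 N − 11260 N

F ≈ 4.23e5 N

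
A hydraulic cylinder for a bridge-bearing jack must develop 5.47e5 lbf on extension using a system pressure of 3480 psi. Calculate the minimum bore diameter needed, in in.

Extension force acts on the full piston face: F = P × (π/4)D².
D = √(4F / (πP)) = √(4 × 5.47e5 lbf / (π × 3480 psi))

D ≈ 14.1 in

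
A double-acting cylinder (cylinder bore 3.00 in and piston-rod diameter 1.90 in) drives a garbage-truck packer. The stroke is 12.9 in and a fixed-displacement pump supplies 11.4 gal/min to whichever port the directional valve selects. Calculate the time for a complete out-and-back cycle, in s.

Cap-side area A_cap = π/4 × (3.00 in)² = 7.069 in^2
Rod-side annular area A_ann = π/4 × (3.00² − 1.90²) = 4.233 in^2
t_ext = A_cap·L/Q = 2.078 s
t_ret = A_ann·L/Q = 1.244 s
t_cycle = t_ext + t_ret

t ≈ 3.32 s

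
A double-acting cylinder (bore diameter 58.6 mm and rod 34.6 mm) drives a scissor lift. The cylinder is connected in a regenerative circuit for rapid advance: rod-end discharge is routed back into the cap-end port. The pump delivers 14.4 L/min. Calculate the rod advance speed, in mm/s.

In regeneration the rod-end outflow joins the pump flow into the cap end, so the net volume the pump must supply per unit advance equals the rod cross-section area.
Rod cross-section A_rod = π/4 × (34.6 mm)² = 940.2 mm^2
v = Q_pump / A_rod

v ≈ 255 mm/s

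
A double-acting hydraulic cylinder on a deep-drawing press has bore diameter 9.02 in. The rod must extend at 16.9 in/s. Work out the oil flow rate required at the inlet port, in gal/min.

Cap-side area A_cap = π/4 × (9.02 in)² = 63.90 in^2
Q = A × v

Q ≈ 280 gal/min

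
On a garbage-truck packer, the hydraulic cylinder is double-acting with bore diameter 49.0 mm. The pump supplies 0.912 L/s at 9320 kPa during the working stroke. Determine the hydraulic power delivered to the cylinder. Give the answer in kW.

W ≈ 8.50 kW

Hydraulic power = P × Q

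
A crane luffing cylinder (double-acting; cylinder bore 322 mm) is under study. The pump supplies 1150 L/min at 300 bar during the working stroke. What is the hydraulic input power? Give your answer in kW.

Hydraulic power = P × Q

W ≈ 575 kW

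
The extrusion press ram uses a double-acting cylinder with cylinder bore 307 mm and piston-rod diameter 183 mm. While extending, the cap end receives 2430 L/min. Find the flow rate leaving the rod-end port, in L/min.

Q_out ≈ 1570 L/min

Cap-side area A_cap = π/4 × (307 mm)² = 74020 mm^2
Rod-side annular area A_ann = π/4 × (307² − 183²) = 47720 mm^2
Piston speed v = Q_in/A_cap; rod-end outflow Q_out = v × A_ann = Q_in × A_ann/A_cap.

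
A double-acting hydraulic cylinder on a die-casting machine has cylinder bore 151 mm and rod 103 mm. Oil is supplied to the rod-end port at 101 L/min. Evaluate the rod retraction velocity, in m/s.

Rod-side annular area A_ann = π/4 × (151² − 103²) = 9576 mm^2
Flow into the rod-end port fills the annular volume.
v = Q / A

v ≈ 0.176 m/s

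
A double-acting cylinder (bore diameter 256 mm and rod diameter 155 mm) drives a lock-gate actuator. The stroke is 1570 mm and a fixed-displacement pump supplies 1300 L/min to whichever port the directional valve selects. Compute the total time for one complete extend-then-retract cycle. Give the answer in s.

Cap-side area A_cap = π/4 × (256 mm)² = 51470 mm^2
Rod-side annular area A_ann = π/4 × (256² − 155²) = 32600 mm^2
t_ext = A_cap·L/Q = 3.730 s
t_ret = A_ann·L/Q = 2.362 s
t_cycle = t_ext + t_ret

t ≈ 6.09 s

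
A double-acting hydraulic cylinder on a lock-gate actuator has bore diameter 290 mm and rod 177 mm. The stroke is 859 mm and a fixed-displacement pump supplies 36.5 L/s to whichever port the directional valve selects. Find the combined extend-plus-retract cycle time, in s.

Cap-side area A_cap = π/4 × (290 mm)² = 66050 mm^2
Rod-side annular area A_ann = π/4 × (290² − 177²) = 41450 mm^2
t_ext = A_cap·L/Q = 1.554 s
t_ret = A_ann·L/Q = 0.9754 s
t_cycle = t_ext + t_ret

t ≈ 2.53 s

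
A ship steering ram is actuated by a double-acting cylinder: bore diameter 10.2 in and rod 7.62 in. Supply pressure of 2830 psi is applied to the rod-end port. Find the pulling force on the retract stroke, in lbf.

F ≈ 1.02e5 lbf

Rod-side annular area A_ann = π/4 × (10.2² − 7.62²) = 36.11 in^2
On retraction the pressure acts on the annular area (bore minus rod).
F = P × A_ann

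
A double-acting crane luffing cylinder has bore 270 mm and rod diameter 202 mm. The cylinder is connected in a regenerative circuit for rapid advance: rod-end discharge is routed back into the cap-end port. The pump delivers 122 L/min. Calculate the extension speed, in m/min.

v ≈ 3.81 m/min

In regeneration the rod-end outflow joins the pump flow into the cap end, so the net volume the pump must supply per unit advance equals the rod cross-section area.
Rod cross-section A_rod = π/4 × (202 mm)² = 32050 mm^2
v = Q_pump / A_rod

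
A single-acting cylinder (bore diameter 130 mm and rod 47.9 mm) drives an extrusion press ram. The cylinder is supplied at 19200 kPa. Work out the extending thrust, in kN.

Cap-side area A_cap = π/4 × (130 mm)² = 13270 mm^2
F = P × A_cap = 19200 kPa × A_cap

F ≈ 255 kN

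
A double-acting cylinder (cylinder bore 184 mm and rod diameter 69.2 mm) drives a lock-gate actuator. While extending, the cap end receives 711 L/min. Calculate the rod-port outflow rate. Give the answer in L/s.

Q_out ≈ 10.2 L/s

Cap-side area A_cap = π/4 × (184 mm)² = 26590 mm^2
Rod-side annular area A_ann = π/4 × (184² − 69.2²) = 22830 mm^2
Piston speed v = Q_in/A_cap; rod-end outflow Q_out = v × A_ann = Q_in × A_ann/A_cap.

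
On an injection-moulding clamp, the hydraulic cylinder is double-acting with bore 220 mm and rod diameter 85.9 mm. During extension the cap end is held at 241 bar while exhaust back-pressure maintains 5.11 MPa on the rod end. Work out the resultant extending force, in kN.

Cap-side area A_cap = π/4 × (220 mm)² = 38010 mm^2
Rod-side annular area A_ann = π/4 × (220² − 85.9²) = 32220 mm^2
Net thrust = P_cap·A_cap − P_rod·A_ann = 916.1 kN − 164.6 kN

F ≈ 751 kN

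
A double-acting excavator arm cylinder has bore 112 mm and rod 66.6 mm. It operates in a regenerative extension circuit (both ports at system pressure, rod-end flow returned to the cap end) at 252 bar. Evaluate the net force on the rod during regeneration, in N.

F ≈ 87800 N

With equal pressure on both faces, forces on the annular region cancel; the net push is pressure × rod cross-section.
Rod cross-section A_rod = π/4 × (66.6 mm)² = 3484 mm^2
F = P × A_rod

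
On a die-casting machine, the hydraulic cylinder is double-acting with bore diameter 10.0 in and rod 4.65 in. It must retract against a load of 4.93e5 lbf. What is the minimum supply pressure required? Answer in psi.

Rod-side annular area A_ann = π/4 × (10.0² − 4.65²) = 61.56 in^2
Retraction: pressure acts on the annular area.
P = F / A = 4.93e5 lbf / A

P ≈ 8010 psi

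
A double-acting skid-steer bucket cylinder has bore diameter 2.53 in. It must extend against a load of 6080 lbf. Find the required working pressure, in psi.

P ≈ 1210 psi

Cap-side area A_cap = π/4 × (2.53 in)² = 5.027 in^2
P = F / A = 6080 lbf / A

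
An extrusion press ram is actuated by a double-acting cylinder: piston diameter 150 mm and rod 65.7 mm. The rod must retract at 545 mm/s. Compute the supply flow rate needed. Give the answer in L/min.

Rod-side annular area A_ann = π/4 × (150² − 65.7²) = 14280 mm^2
Q = A × v

Q ≈ 467 L/min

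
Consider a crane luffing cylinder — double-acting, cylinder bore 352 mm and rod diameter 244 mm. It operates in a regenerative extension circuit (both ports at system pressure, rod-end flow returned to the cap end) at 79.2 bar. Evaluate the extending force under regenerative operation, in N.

F ≈ 3.70e5 N

With equal pressure on both faces, forces on the annular region cancel; the net push is pressure × rod cross-section.
Rod cross-section A_rod = π/4 × (244 mm)² = 46760 mm^2
F = P × A_rod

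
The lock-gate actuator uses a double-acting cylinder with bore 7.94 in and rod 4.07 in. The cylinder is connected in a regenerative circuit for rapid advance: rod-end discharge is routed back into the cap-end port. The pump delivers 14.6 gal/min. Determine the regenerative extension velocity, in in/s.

In regeneration the rod-end outflow joins the pump flow into the cap end, so the net volume the pump must supply per unit advance equals the rod cross-section area.
Rod cross-section A_rod = π/4 × (4.07 in)² = 13.01 in^2
v = Q_pump / A_rod

v ≈ 4.32 in/s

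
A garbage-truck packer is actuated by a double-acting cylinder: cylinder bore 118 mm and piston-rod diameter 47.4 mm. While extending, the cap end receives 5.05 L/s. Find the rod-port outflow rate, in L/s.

Q_out ≈ 4.24 L/s

Cap-side area A_cap = π/4 × (118 mm)² = 10940 mm^2
Rod-side annular area A_ann = π/4 × (118² − 47.4²) = 9171 mm^2
Piston speed v = Q_in/A_cap; rod-end outflow Q_out = v × A_ann = Q_in × A_ann/A_cap.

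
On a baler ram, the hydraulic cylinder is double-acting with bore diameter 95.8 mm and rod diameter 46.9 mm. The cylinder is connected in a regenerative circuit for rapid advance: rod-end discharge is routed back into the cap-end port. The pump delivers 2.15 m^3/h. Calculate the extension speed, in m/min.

In regeneration the rod-end outflow joins the pump flow into the cap end, so the net volume the pump must supply per unit advance equals the rod cross-section area.
Rod cross-section A_rod = π/4 × (46.9 mm)² = 1728 mm^2
v = Q_pump / A_rod

v ≈ 20.7 m/min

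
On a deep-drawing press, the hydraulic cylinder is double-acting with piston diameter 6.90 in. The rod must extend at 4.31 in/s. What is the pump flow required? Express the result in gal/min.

Cap-side area A_cap = π/4 × (6.90 in)² = 37.39 in^2
Q = A × v

Q ≈ 41.9 gal/min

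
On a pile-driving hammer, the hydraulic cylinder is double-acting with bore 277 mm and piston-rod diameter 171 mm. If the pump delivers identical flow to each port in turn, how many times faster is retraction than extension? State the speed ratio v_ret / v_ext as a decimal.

Cap-side area A_cap = π/4 × (277 mm)² = 60260 mm^2
Rod-side annular area A_ann = π/4 × (277² − 171²) = 37300 mm^2
For equal Q, v ∝ 1/A, so v_ret/v_ext = A_cap/A_ann.

v_ret/v_ext ≈ 1.62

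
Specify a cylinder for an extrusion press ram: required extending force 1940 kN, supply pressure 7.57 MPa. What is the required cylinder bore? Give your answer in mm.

D ≈ 571 mm

Extension force acts on the full piston face: F = P × (π/4)D².
D = √(4F / (πP)) = √(4 × 1940 kN / (π × 7.57 MPa))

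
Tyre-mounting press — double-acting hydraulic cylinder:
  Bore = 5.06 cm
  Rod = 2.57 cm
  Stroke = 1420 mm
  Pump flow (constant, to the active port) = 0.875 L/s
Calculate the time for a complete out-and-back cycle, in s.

t ≈ 5.68 s

Cap-side area A_cap = π/4 × (5.06 cm)² = 20.11 cm^2
Rod-side annular area A_ann = π/4 × (5.06² − 2.57²) = 14.92 cm^2
t_ext = A_cap·L/Q = 3.263 s
t_ret = A_ann·L/Q = 2.422 s
t_cycle = t_ext + t_ret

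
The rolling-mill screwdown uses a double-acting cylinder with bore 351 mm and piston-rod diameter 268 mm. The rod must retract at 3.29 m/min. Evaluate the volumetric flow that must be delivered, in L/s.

Rod-side annular area A_ann = π/4 × (351² − 268²) = 40350 mm^2
Q = A × v

Q ≈ 2.21 L/s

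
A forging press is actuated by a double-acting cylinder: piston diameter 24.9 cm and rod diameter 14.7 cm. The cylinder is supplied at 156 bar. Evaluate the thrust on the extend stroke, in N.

F ≈ 7.60e5 N

Cap-side area A_cap = π/4 × (24.9 cm)² = 487.0 cm^2
F = P × A_cap = 156 bar × A_cap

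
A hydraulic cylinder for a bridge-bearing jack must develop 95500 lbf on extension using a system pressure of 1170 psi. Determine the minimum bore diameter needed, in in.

Extension force acts on the full piston face: F = P × (π/4)D².
D = √(4F / (πP)) = √(4 × 95500 lbf / (π × 1170 psi))

D ≈ 10.2 in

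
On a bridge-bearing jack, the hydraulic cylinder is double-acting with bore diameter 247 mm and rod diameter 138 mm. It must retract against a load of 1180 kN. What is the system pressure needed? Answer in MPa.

Rod-side annular area A_ann = π/4 × (247² − 138²) = 32960 mm^2
Retraction: pressure acts on the annular area.
P = F / A = 1180 kN / A

P ≈ 35.8 MPa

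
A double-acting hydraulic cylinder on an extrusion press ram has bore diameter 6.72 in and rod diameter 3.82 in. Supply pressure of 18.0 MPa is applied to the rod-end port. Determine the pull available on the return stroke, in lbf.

Rod-side annular area A_ann = π/4 × (6.72² − 3.82²) = 24.01 in^2
On retraction the pressure acts on the annular area (bore minus rod).
F = P × A_ann

F ≈ 62700 lbf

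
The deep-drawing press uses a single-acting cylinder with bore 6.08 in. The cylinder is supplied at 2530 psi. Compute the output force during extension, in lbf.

F ≈ 73500 lbf

Cap-side area A_cap = π/4 × (6.08 in)² = 29.03 in^2
F = P × A_cap = 2530 psi × A_cap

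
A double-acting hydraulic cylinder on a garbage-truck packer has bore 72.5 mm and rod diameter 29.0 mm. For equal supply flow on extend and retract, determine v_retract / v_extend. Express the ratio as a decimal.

v_ret/v_ext ≈ 1.19

Cap-side area A_cap = π/4 × (72.5 mm)² = 4128 mm^2
Rod-side annular area A_ann = π/4 × (72.5² − 29.0²) = 3468 mm^2
For equal Q, v ∝ 1/A, so v_ret/v_ext = A_cap/A_ann.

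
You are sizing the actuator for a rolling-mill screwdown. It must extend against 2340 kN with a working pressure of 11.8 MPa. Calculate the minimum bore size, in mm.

D ≈ 502 mm

Extension force acts on the full piston face: F = P × (π/4)D².
D = √(4F / (πP)) = √(4 × 2340 kN / (π × 11.8 MPa))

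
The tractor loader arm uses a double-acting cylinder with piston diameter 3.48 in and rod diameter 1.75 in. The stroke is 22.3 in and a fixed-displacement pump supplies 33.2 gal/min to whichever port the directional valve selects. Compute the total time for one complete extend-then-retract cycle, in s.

Cap-side area A_cap = π/4 × (3.48 in)² = 9.511 in^2
Rod-side annular area A_ann = π/4 × (3.48² − 1.75²) = 7.106 in^2
t_ext = A_cap·L/Q = 1.659 s
t_ret = A_ann·L/Q = 1.240 s
t_cycle = t_ext + t_ret

t ≈ 2.90 s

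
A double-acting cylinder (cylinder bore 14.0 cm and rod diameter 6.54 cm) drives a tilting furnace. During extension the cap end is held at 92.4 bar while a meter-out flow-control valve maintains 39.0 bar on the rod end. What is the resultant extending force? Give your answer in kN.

Cap-side area A_cap = π/4 × (14.0 cm)² = 153.9 cm^2
Rod-side annular area A_ann = π/4 × (14.0² − 6.54²) = 120.3 cm^2
Net thrust = P_cap·A_cap − P_rod·A_ann = 142.2 kN − 46.93 kN

F ≈ 95.3 kN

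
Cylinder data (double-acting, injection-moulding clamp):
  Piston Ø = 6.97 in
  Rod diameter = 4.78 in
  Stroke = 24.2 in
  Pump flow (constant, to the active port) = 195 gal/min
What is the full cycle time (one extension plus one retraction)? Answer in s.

Cap-side area A_cap = π/4 × (6.97 in)² = 38.16 in^2
Rod-side annular area A_ann = π/4 × (6.97² − 4.78²) = 20.21 in^2
t_ext = A_cap·L/Q = 1.230 s
t_ret = A_ann·L/Q = 0.6515 s
t_cycle = t_ext + t_ret

t ≈ 1.88 s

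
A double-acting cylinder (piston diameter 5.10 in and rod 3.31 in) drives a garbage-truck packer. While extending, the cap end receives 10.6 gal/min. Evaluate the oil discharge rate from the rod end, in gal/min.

Q_out ≈ 6.13 gal/min

Cap-side area A_cap = π/4 × (5.10 in)² = 20.43 in^2
Rod-side annular area A_ann = π/4 × (5.10² − 3.31²) = 11.82 in^2
Piston speed v = Q_in/A_cap; rod-end outflow Q_out = v × A_ann = Q_in × A_ann/A_cap.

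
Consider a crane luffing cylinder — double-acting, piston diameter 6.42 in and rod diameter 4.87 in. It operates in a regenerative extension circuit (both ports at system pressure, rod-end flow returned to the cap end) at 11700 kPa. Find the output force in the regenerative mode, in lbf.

With equal pressure on both faces, forces on the annular region cancel; the net push is pressure × rod cross-section.
Rod cross-section A_rod = π/4 × (4.87 in)² = 18.63 in^2
F = P × A_rod

F ≈ 31600 lbf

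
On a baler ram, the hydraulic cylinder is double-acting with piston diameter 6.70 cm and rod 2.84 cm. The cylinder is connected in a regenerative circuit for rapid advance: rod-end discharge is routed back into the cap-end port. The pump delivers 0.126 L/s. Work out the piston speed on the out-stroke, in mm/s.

v ≈ 199 mm/s

In regeneration the rod-end outflow joins the pump flow into the cap end, so the net volume the pump must supply per unit advance equals the rod cross-section area.
Rod cross-section A_rod = π/4 × (2.84 cm)² = 6.335 cm^2
v = Q_pump / A_rod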